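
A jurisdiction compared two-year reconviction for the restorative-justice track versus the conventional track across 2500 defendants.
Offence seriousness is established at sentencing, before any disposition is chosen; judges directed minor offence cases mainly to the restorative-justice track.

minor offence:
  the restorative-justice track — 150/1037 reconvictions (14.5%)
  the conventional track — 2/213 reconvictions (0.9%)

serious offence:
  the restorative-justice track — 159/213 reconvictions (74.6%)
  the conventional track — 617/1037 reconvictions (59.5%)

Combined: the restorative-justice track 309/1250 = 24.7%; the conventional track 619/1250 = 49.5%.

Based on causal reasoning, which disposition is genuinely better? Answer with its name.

the conventional track

Within every offence seriousness level the conventional track has the lower rate, yet pooled the restorative-justice track does — Simpson's reversal.
The imbalance in offence seriousness arose from how defendants were allocated, not from anything the disposition did; and offence seriousness independently affects the outcome. The pooled gap is confounded — condition on offence seriousness.
Within each level — minor offence: 14.5% vs 0.9%; serious offence: 74.6% vs 59.5% — the conventional track is lower every time.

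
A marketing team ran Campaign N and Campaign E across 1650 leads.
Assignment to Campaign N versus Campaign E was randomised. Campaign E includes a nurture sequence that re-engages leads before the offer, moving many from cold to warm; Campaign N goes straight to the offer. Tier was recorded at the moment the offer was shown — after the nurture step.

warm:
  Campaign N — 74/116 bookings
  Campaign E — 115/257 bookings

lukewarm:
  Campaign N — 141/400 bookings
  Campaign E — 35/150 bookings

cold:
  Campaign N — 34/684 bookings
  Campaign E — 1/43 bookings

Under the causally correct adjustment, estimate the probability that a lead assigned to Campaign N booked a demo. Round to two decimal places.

The engagement tier-specific comparison favours Campaign N throughout, but the pooled figures favour Campaign E. The question is whether to condition on engagement tier.
Because the campaign influences engagement tier, engagement tier is a post-treatment mediator, not a confounder. Stratifying on it would bias the estimate; the causal effect is the crude pooled difference.
So P(outcome | do(Campaign N)) is just the pooled rate for Campaign N: 249/1200 = 0.207.

0.21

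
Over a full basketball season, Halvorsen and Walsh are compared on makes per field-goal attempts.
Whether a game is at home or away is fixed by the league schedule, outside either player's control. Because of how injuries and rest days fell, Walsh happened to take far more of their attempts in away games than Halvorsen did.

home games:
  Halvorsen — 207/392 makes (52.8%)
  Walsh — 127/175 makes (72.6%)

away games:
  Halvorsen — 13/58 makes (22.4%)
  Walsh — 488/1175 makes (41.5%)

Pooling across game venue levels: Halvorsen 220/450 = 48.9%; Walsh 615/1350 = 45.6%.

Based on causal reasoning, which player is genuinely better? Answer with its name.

Within every game venue level Walsh has the higher rate, yet pooled Halvorsen does — Simpson's reversal.
Game venue differs across players for reasons unrelated to any effect of the player itself, and it separately predicts the outcome — a classic confounder. We must compare within game venue levels.
Within each level — home games: 52.8% vs 72.6%; away games: 22.4% vs 41.5% — Walsh is higher every time.

Walsh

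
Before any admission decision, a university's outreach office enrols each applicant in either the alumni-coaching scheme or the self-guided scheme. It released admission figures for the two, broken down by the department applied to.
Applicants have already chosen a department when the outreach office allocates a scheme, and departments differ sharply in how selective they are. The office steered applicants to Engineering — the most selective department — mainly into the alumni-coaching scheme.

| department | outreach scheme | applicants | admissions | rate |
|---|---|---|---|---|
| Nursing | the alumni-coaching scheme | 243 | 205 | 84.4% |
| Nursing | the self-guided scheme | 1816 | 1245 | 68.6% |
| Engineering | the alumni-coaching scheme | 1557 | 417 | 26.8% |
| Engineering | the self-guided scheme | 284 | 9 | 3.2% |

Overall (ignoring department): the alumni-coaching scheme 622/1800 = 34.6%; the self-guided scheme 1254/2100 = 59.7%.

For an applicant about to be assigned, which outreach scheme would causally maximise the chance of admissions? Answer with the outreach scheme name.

the alumni-coaching scheme

the alumni-coaching scheme is higher inside every department stratum but the self-guided scheme is higher in aggregate. Whether to stratify depends on how department relates to the outreach scheme.
Department differs across outreach schemes for reasons unrelated to any effect of the outreach scheme itself, and it separately predicts the outcome — a classic confounder. We must compare within department levels.
Within each level — Nursing: 84.4% vs 68.6%; Engineering: 26.8% vs 3.2% — the alumni-coaching scheme is higher every time.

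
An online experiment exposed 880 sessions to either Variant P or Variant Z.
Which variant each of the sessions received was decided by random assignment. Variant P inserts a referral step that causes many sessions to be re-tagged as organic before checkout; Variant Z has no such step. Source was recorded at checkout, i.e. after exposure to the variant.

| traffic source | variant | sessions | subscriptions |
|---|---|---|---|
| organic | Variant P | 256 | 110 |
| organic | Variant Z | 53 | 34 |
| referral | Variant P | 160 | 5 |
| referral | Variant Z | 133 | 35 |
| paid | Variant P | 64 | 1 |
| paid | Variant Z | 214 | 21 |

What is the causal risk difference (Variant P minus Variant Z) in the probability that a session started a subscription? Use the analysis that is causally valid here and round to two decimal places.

Within every traffic source level Variant Z has the higher rate, yet pooled Variant P does — Simpson's reversal.
Traffic source is downstream of the variant. One should not condition on a consequence of treatment, so the overall rates are the right comparison.
The causal difference is the pooled difference: 0.242 − 0.225 = +0.017.

+0.02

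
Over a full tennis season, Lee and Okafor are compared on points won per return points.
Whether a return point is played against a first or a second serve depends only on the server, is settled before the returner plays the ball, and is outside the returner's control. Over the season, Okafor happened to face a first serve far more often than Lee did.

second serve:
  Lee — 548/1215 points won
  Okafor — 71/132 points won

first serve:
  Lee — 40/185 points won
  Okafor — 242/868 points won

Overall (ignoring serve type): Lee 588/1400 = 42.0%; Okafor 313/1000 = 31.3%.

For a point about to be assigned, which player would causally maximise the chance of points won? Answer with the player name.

The serve type-specific comparison favours Okafor throughout, but the pooled figures favour Lee. The question is whether to condition on serve type.
Serve type is set before the player has any effect — it is not caused by the player — and it independently drives the outcome. That makes it a confounder, so the causal comparison is within serve type levels.
Within each level — second serve: 45.1% vs 53.8%; first serve: 21.6% vs 27.9% — Okafor is higher every time.

Okafor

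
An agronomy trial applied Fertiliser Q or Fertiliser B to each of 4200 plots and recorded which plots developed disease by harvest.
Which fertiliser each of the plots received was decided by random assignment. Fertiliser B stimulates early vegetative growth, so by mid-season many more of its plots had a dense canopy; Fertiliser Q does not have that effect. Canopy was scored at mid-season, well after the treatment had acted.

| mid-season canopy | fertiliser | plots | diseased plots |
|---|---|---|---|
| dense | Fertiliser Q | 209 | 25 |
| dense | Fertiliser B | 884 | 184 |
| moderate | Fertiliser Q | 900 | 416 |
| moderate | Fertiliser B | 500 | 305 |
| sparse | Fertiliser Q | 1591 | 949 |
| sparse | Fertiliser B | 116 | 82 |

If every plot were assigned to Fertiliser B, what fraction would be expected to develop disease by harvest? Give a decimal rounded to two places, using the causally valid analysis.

Mid-season canopy here is a post-treatment variable shaped by the fertiliser; conditioning on it would introduce bias rather than remove it. The overall comparison is the causal one.
So P(outcome | do(Fertiliser B)) is just the pooled rate for Fertiliser B: 571/1500 = 0.381.

0.38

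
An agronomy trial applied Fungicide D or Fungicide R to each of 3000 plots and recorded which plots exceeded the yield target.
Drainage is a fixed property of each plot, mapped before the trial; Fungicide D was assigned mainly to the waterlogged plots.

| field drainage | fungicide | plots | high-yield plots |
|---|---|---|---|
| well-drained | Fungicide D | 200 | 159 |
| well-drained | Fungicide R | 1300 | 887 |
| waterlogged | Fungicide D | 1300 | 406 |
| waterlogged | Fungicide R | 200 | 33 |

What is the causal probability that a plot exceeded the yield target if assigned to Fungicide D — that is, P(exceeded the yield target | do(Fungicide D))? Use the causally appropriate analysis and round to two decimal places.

0.55

Within every field drainage level Fungicide D has the higher rate, yet pooled Fungicide R does — Simpson's reversal.
Field drainage differs across fungicides for reasons unrelated to any effect of the fungicide itself, and it separately predicts the outcome — a classic confounder. We must compare within field drainage levels.
Standardising Fungicide D to the population field drainage mix: 0.500·159/200 + 0.500·406/1300 = 0.554.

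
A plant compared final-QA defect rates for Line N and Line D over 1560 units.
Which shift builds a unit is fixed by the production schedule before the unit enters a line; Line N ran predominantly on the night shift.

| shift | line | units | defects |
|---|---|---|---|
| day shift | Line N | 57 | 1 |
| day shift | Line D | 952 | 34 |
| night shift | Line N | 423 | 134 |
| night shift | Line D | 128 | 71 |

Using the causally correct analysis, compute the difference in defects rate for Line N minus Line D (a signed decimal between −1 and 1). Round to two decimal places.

-0.10

The imbalance in shift arose from how units were allocated, not from anything the line did; and shift independently affects the outcome. The pooled gap is confounded — condition on shift.
Adjusting over the population distribution of shift: 0.647·(0.018−0.036) + 0.353·(0.317−0.555) = -0.096.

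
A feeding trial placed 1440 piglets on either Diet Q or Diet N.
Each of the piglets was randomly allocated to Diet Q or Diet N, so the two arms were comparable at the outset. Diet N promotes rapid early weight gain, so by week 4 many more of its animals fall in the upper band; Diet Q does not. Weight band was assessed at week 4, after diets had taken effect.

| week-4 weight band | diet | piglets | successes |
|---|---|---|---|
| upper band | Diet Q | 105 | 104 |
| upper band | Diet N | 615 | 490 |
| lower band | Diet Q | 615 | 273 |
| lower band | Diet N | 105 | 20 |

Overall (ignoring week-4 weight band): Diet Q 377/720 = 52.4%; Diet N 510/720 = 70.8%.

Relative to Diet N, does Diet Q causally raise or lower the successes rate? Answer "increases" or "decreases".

Stratifying would compare diets among piglets the diets themselves sorted into week-4 weight band groups — a form of selection on an intermediate. The unconditioned pooled rates give the total causal effect.
Pooled: Diet Q 52.4% vs Diet N 70.8%; Diet N is higher overall.

decreases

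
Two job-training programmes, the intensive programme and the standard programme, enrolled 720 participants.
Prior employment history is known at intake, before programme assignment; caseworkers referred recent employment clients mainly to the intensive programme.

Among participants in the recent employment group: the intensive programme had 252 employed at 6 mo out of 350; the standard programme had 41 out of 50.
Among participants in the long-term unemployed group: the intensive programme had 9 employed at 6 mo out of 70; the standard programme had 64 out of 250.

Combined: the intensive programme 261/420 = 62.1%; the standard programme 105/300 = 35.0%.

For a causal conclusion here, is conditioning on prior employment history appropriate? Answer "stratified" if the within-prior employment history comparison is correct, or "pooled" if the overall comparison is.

The stratified and pooled comparisons disagree (the standard programme wins within each prior employment history; the intensive programme wins overall), so the answer turns on the causal role of prior employment history.
Nothing the programme does changes prior employment history; the imbalance is an allocation artefact. With prior employment history also predicting the outcome, the pooled figure is confounded, and the within-stratum comparison is the causal one.
Within each level — recent employment: 72.0% vs 82.0%; long-term unemployed: 12.9% vs 25.6% — the standard programme is higher every time.

stratified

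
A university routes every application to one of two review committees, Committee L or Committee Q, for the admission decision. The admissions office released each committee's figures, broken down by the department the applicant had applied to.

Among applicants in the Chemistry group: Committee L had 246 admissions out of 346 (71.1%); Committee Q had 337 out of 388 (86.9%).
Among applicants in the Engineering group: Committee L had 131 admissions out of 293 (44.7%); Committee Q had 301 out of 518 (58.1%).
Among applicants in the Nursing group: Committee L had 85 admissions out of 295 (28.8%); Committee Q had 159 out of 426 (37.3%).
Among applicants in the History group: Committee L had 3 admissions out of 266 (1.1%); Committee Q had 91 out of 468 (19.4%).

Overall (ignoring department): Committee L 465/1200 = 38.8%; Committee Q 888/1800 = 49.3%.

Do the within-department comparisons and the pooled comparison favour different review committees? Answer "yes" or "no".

Within each department level (Chemistry 71.1% vs 86.9%; Engineering 44.7% vs 58.1%; Nursing 28.8% vs 37.3%; History 1.1% vs 19.4%), Committee Q has the higher rate every time. Pooled: 38.8% vs 49.3% — Committee Q has the higher rate overall. They agree.

no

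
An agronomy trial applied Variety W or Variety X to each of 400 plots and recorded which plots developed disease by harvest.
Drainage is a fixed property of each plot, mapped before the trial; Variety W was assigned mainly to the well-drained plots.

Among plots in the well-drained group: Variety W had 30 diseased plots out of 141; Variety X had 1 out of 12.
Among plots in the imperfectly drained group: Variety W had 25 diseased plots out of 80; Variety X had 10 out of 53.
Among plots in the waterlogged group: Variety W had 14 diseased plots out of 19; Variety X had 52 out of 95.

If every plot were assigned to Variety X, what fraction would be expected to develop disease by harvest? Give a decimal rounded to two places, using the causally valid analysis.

Since field drainage is a pre-existing factor (not a product of the variety) and it affects the outcome on its own, it is a confounder. The stratified rates, not the pooled rate, identify the causal effect.
Standardising Variety X to the population field drainage mix: 0.383·1/12 + 0.333·10/53 + 0.285·52/95 = 0.251.

0.25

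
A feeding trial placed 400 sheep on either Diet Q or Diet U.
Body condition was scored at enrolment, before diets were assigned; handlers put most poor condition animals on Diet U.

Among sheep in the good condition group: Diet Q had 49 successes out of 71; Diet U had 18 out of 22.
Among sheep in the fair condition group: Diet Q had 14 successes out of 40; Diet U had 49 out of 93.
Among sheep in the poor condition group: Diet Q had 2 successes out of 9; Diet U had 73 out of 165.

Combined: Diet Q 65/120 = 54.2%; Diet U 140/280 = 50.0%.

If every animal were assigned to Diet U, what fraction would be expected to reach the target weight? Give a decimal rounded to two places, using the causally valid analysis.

0.56

Starting body condition satisfies the back-door criterion: it is not a descendant of the diet, and it blocks the spurious path from diet to outcome. Adjusting for it (i.e., using the within-starting body condition rates) gives the causal effect.
Standardising Diet U to the population starting body condition mix: 0.233·18/22 + 0.333·49/93 + 0.435·73/165 = 0.558.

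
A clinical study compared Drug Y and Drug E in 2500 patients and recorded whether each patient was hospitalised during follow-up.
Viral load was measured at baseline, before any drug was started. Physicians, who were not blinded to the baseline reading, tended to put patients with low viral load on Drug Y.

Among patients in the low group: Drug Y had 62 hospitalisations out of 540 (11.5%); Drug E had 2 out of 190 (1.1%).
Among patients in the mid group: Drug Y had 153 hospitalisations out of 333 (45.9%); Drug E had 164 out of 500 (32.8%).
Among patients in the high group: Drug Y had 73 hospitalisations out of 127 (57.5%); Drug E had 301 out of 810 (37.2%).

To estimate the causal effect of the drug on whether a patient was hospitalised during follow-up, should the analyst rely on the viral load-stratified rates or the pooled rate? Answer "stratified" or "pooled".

Drug E is lower inside every viral load stratum but Drug Y is lower in aggregate. Whether to stratify depends on how viral load relates to the drug.
Viral load is set before the drug has any effect — it is not caused by the drug — and it independently drives the outcome. That makes it a confounder, so the causal comparison is within viral load levels.
Within each level — low: 11.5% vs 1.1%; mid: 45.9% vs 32.8%; high: 57.5% vs 37.2% — Drug E is lower every time.

stratified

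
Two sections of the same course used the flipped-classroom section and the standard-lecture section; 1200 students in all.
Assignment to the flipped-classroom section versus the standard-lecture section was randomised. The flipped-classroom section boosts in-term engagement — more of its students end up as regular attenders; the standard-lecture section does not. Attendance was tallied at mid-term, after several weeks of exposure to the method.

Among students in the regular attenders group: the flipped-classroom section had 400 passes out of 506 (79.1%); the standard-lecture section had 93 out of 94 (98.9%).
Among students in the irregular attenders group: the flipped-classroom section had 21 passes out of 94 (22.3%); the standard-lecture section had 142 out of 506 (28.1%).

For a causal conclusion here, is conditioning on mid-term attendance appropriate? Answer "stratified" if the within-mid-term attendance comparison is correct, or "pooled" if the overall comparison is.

pooled

Mid-term attendance lies on the pathway teaching method → mid-term attendance → outcome, so adjusting for it blocks the indirect effect. For the total causal effect of teaching method, use the unadjusted pooled rates.
Pooled: the flipped-classroom section 70.2% vs the standard-lecture section 39.2%; the flipped-classroom section is higher overall.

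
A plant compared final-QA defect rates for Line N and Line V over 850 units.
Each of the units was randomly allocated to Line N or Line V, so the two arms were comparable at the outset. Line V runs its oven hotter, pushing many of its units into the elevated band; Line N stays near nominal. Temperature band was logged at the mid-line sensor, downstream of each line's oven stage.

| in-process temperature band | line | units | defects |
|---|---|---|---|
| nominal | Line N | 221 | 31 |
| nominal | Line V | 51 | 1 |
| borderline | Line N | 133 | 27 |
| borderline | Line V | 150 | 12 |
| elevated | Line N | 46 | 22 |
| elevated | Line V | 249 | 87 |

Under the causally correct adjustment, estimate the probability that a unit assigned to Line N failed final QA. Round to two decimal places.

The in-process temperature band-specific comparison favours Line V throughout, but the pooled figures favour Line N. The question is whether to condition on in-process temperature band.
Stratifying would compare lines among units the lines themselves sorted into in-process temperature band groups — a form of selection on an intermediate. The unconditioned pooled rates give the total causal effect.
So P(outcome | do(Line N)) is just the pooled rate for Line N: 80/400 = 0.200.

0.20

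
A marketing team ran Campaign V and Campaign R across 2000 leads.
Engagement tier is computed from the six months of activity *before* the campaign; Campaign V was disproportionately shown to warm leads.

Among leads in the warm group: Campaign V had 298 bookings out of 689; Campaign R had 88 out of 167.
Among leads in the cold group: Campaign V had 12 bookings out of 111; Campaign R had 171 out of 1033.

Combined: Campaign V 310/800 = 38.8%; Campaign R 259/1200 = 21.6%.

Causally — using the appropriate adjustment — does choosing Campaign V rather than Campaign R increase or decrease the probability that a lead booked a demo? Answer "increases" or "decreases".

decreases

Within every engagement tier level Campaign R has the higher rate, yet pooled Campaign V does — Simpson's reversal.
Nothing the campaign does changes engagement tier; the imbalance is an allocation artefact. With engagement tier also predicting the outcome, the pooled figure is confounded, and the within-stratum comparison is the causal one.
Within each level — warm: 43.3% vs 52.7%; cold: 10.8% vs 16.6% — Campaign R is higher every time.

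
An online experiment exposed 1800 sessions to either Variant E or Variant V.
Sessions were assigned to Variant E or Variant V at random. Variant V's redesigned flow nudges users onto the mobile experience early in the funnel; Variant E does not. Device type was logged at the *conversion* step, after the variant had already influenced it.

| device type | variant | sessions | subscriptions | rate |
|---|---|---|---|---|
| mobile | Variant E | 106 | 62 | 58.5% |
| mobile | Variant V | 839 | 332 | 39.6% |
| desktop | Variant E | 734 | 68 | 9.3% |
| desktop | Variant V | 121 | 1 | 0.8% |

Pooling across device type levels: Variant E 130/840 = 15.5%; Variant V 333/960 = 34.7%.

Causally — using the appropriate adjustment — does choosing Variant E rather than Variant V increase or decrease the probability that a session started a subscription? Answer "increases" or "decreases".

Device type here is a post-treatment variable shaped by the variant; conditioning on it would introduce bias rather than remove it. The overall comparison is the causal one.
Pooled: Variant E 15.5% vs Variant V 34.7%; Variant V is higher overall.

decreases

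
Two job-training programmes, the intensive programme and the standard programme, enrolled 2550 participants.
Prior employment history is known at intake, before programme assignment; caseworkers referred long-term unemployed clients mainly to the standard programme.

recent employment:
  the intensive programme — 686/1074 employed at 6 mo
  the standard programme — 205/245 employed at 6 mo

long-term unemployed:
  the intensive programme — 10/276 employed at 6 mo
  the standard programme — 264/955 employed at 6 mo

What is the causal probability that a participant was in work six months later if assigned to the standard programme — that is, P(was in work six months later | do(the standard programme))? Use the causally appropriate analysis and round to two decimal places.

0.57

Prior employment history differs across programmes for reasons unrelated to any effect of the programme itself, and it separately predicts the outcome — a classic confounder. We must compare within prior employment history levels.
Standardising the standard programme to the population prior employment history mix: 0.517·205/245 + 0.483·264/955 = 0.566.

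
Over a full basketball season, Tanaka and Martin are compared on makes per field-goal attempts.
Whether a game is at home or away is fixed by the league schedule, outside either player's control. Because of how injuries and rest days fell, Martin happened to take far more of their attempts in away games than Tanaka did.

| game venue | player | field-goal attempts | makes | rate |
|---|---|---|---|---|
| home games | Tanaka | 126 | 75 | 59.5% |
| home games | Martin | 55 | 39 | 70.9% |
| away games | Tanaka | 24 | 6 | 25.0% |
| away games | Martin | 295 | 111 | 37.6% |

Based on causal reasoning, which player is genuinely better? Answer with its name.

The imbalance in game venue arose from how field-goal attempts were allocated, not from anything the player did; and game venue independently affects the outcome. The pooled gap is confounded — condition on game venue.
Within each level — home games: 59.5% vs 70.9%; away games: 25.0% vs 37.6% — Martin is higher every time.

Martin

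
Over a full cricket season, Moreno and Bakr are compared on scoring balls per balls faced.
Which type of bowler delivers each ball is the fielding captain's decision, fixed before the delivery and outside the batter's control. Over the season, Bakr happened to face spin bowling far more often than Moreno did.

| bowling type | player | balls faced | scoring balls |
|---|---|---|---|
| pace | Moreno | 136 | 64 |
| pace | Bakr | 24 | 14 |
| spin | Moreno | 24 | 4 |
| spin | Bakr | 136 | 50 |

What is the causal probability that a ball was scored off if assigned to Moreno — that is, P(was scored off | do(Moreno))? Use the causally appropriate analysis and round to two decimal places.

Bowling type differs across players for reasons unrelated to any effect of the player itself, and it separately predicts the outcome — a classic confounder. We must compare within bowling type levels.
Standardising Moreno to the population bowling type mix: 0.500·64/136 + 0.500·4/24 = 0.319.

0.32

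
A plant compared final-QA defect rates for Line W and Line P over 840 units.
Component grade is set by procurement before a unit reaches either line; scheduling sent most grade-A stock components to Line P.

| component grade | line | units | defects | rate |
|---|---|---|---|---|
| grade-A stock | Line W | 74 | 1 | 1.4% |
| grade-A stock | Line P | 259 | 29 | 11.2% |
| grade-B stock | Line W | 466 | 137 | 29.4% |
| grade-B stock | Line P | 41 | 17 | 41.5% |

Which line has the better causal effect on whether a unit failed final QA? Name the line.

Line W

The imbalance in component grade arose from how units were allocated, not from anything the line did; and component grade independently affects the outcome. The pooled gap is confounded — condition on component grade.
Within each level — grade-A stock: 1.4% vs 11.2%; grade-B stock: 29.4% vs 41.5% — Line W is lower every time.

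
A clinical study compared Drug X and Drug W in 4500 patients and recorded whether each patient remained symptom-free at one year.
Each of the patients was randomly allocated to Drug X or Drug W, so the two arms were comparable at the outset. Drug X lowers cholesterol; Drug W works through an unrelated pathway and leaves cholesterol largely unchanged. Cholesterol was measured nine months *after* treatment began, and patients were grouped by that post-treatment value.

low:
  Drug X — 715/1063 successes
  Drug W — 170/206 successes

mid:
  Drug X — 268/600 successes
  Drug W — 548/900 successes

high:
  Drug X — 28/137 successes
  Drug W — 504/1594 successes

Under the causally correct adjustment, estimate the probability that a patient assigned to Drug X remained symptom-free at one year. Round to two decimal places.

0.56

The stratified and pooled comparisons disagree (Drug W wins within each cholesterol; Drug X wins overall), so the answer turns on the causal role of cholesterol.
Stratifying would compare drugs among patients the drugs themselves sorted into cholesterol groups — a form of selection on an intermediate. The unconditioned pooled rates give the total causal effect.
So P(outcome | do(Drug X)) is just the pooled rate for Drug X: 1011/1800 = 0.562.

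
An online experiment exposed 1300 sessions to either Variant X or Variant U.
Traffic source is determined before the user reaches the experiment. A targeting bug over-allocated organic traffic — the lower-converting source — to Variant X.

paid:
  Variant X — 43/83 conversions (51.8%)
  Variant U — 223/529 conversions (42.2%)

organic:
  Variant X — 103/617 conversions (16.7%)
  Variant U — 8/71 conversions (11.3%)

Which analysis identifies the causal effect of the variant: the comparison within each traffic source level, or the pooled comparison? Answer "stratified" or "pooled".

stratified

Traffic source differs across variants for reasons unrelated to any effect of the variant itself, and it separately predicts the outcome — a classic confounder. We must compare within traffic source levels.
Within each level — paid: 51.8% vs 42.2%; organic: 16.7% vs 11.3% — Variant X is higher every time.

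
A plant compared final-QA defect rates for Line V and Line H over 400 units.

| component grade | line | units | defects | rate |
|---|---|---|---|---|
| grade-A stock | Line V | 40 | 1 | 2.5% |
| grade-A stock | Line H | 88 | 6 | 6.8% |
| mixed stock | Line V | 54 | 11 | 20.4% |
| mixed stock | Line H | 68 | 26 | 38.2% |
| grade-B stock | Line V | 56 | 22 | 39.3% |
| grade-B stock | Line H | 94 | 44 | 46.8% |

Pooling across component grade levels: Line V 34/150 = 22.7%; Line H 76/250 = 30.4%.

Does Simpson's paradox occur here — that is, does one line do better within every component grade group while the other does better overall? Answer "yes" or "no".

no

Within each component grade level (grade-A stock 2.5% vs 6.8%; mixed stock 20.4% vs 38.2%; grade-B stock 39.3% vs 46.8%), Line V has the lower rate every time. Pooled: 22.7% vs 30.4% — Line V has the lower rate overall. They agree.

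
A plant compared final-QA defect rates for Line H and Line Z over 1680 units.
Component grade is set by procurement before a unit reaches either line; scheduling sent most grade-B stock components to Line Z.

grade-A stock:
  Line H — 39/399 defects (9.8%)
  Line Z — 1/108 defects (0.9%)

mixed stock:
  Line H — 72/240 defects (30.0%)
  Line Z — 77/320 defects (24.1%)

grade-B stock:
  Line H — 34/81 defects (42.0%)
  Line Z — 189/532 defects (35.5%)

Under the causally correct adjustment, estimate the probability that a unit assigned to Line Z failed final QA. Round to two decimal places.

0.21

Line Z is lower inside every component grade stratum but Line H is lower in aggregate. Whether to stratify depends on how component grade relates to the line.
Component grade differs across lines for reasons unrelated to any effect of the line itself, and it separately predicts the outcome — a classic confounder. We must compare within component grade levels.
Standardising Line Z to the population component grade mix: 0.302·1/108 + 0.333·77/320 + 0.365·189/532 = 0.213.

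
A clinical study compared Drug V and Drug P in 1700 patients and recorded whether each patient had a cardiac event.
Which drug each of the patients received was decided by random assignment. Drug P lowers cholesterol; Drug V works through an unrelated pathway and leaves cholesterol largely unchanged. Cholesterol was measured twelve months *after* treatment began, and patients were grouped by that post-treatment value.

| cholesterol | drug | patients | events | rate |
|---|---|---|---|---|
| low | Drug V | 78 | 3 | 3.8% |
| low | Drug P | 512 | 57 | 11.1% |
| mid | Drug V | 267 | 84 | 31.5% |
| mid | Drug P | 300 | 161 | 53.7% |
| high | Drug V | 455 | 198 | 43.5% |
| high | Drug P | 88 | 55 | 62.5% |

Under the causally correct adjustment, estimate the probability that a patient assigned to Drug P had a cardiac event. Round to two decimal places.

0.30

Stratifying would compare drugs among patients the drugs themselves sorted into cholesterol groups — a form of selection on an intermediate. The unconditioned pooled rates give the total causal effect.
So P(outcome | do(Drug P)) is just the pooled rate for Drug P: 273/900 = 0.303.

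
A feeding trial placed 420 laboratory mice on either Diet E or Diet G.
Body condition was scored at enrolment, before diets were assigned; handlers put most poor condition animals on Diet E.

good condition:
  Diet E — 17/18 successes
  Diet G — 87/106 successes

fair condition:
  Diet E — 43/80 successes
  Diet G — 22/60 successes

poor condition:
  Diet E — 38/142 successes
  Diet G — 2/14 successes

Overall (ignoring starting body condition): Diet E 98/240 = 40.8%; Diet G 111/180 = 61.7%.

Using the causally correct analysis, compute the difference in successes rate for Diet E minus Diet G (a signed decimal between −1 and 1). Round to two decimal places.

Within every starting body condition level Diet E has the higher rate, yet pooled Diet G does — Simpson's reversal.
Since starting body condition is a pre-existing factor (not a product of the diet) and it affects the outcome on its own, it is a confounder. The stratified rates, not the pooled rate, identify the causal effect.
Adjusting over the population distribution of starting body condition: 0.295·(0.944−0.821) + 0.333·(0.537−0.367) + 0.371·(0.268−0.143) = +0.140.

+0.14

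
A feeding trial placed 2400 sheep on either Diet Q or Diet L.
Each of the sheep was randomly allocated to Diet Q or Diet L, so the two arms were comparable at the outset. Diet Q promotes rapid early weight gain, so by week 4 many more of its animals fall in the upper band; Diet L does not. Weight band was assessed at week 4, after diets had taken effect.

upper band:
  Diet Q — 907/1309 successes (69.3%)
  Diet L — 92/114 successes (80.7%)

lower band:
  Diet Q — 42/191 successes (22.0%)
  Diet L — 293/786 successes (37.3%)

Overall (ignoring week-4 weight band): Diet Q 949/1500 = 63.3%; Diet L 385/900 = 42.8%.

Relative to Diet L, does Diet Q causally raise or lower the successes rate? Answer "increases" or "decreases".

increases

The stratified and pooled comparisons disagree (Diet L wins within each week-4 weight band; Diet Q wins overall), so the answer turns on the causal role of week-4 weight band.
Week-4 weight band is downstream of the diet. One should not condition on a consequence of treatment, so the overall rates are the right comparison.
Pooled: Diet Q 63.3% vs Diet L 42.8%; Diet Q is higher overall.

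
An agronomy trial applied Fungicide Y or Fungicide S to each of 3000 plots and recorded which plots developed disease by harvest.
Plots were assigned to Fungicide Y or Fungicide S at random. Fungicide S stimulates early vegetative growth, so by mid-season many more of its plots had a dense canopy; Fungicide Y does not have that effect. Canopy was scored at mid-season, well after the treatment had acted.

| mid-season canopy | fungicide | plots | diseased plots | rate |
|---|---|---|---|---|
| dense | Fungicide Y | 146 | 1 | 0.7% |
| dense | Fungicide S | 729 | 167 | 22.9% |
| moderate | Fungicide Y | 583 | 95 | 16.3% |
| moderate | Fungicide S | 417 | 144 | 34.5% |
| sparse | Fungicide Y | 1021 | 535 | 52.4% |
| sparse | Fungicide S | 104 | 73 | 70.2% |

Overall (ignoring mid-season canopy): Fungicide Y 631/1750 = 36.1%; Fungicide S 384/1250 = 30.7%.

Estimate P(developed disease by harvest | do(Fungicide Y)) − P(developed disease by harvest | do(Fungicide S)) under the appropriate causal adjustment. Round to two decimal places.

+0.05

Stratifying would compare fungicides among plots the fungicides themselves sorted into mid-season canopy groups — a form of selection on an intermediate. The unconditioned pooled rates give the total causal effect.
The causal difference is the pooled difference: 0.361 − 0.307 = +0.053.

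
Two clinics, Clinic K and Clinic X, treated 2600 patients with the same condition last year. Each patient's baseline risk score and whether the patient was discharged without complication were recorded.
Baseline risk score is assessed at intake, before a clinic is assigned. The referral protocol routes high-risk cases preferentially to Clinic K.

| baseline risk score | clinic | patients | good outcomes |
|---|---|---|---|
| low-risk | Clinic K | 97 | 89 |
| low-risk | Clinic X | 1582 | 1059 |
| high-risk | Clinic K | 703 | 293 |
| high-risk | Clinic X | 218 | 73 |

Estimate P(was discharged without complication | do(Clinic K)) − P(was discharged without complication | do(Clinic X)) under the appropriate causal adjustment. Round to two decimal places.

+0.19

The imbalance in baseline risk score arose from how patients were allocated, not from anything the clinic did; and baseline risk score independently affects the outcome. The pooled gap is confounded — condition on baseline risk score.
Adjusting over the population distribution of baseline risk score: 0.646·(0.918−0.669) + 0.354·(0.417−0.335) = +0.189.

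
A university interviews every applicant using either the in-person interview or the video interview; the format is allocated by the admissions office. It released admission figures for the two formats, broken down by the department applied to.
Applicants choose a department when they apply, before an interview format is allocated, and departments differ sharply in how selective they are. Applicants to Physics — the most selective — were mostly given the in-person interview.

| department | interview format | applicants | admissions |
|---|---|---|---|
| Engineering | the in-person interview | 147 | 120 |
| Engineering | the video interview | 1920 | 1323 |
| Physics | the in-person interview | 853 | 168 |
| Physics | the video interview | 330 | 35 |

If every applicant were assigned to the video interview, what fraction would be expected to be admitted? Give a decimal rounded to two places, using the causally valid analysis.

Here department is a common cause — it drives both which interview format a case falls under and the outcome. The crude comparison mixes populations; the stratum-specific rates are the causally relevant ones.
Standardising the video interview to the population department mix: 0.636·1323/1920 + 0.364·35/330 = 0.477.

0.48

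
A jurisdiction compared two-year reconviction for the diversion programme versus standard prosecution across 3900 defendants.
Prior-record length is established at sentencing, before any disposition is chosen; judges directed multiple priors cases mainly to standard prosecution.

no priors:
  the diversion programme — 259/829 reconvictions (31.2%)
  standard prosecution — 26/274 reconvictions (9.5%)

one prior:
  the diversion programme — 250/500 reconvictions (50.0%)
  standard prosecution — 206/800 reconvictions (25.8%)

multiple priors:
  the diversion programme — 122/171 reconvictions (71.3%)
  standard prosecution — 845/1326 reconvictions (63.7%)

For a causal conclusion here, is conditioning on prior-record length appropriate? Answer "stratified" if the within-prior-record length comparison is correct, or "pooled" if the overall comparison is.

Since prior-record length is a pre-existing factor (not a product of the disposition) and it affects the outcome on its own, it is a confounder. The stratified rates, not the pooled rate, identify the causal effect.
Within each level — no priors: 31.2% vs 9.5%; one prior: 50.0% vs 25.8%; multiple priors: 71.3% vs 63.7% — standard prosecution is lower every time.

stratified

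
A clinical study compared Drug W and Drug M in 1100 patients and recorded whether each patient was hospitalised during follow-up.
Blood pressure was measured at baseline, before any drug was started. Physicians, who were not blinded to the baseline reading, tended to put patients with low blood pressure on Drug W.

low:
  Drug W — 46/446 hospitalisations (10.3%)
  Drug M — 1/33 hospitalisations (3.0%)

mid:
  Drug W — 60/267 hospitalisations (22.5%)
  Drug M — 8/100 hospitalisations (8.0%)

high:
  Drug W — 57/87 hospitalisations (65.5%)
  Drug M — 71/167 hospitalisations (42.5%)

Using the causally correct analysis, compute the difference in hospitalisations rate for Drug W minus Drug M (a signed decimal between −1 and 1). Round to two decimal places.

Drug M is lower inside every blood pressure stratum but Drug W is lower in aggregate. Whether to stratify depends on how blood pressure relates to the drug.
Here blood pressure is a common cause — it drives both which drug a case falls under and the outcome. The crude comparison mixes populations; the stratum-specific rates are the causally relevant ones.
Adjusting over the population distribution of blood pressure: 0.435·(0.103−0.030) + 0.334·(0.225−0.080) + 0.231·(0.655−0.425) = +0.133.

+0.13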